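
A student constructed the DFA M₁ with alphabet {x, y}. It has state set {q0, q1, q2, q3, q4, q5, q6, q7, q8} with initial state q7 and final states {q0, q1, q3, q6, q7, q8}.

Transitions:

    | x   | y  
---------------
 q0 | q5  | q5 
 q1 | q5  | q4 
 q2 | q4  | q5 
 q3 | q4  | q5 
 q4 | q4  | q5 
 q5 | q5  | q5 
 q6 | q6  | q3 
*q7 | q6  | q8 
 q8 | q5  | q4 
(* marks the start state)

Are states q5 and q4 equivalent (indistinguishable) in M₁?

Yes

States {q0,q1,q2} cannot be reached from the start state, so discard them.
Start with accepting vs non-accepting: {q3,q6,q7,q8} | {q4,q5}.
On input x, block {q3,q6,q7,q8} splits into {q3,q8} and {q6,q7}.
The partition is now stable with 3 blocks: {q3,q8} | {q4,q5} | {q6,q7}.
q5 and q4 lie in the same block of the stable partition, so they are equivalent — no string distinguishes them.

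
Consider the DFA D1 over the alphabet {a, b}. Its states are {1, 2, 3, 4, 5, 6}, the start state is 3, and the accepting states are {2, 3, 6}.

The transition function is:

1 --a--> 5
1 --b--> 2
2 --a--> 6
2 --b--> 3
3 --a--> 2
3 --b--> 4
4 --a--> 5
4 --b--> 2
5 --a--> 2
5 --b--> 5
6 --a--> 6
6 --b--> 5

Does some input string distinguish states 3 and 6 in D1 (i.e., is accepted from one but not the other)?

Reachable states from the start: {2,3,4,5,6}. Unreachable: {1} — drop them.
P0 = {2,3,6} | {4,5}.
Refine {2,3,6} on symbol b: members go to different blocks, giving {3,6} and {2}.
Refine {3,6} on symbol a: members go to different blocks, giving {3} and {6}.
Refine {4,5} on symbol a: members go to different blocks, giving {4} and {5}.
Stable partition: {3} | {4} | {2} | {6} | {5} — 5 equivalence classes.
3 and 6 end up in different blocks, so they are distinguishable. For instance, the string 'ab' is accepted from only 3.

Yes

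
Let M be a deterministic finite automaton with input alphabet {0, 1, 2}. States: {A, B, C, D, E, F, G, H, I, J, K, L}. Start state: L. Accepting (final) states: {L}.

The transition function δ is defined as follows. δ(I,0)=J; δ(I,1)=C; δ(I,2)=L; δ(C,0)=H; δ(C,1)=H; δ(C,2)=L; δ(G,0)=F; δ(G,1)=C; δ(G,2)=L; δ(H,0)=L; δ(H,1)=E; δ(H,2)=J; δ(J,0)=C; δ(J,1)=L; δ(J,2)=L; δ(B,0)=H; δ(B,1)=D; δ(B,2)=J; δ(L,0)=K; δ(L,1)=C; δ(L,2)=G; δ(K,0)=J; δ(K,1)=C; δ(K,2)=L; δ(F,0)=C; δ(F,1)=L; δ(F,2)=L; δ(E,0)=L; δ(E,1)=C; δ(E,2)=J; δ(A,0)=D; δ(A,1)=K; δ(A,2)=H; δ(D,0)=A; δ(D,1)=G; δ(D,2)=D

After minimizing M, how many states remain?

6

Reachable states from the start: {C,E,F,G,H,J,K,L}. Unreachable: {A,B,D,I} — drop them.
Initial partition by acceptance: {L} | {C,E,F,G,H,J,K}.
Refine {C,E,F,G,H,J,K} on symbol 0: members go to different blocks, giving {C,F,G,J,K} and {E,H}.
Split {C,F,G,J,K} by δ(·,0) → {F,G,J,K} and {C}.
Refine {F,G,J,K} on symbol 0: members go to different blocks, giving {F,J} and {G,K}.
Refine {E,H} on symbol 1: members go to different blocks, giving {E} and {H}.
No further refinement is possible. Final partition (6 blocks): {L} | {F,J} | {E} | {C} | {G,K} | {H}.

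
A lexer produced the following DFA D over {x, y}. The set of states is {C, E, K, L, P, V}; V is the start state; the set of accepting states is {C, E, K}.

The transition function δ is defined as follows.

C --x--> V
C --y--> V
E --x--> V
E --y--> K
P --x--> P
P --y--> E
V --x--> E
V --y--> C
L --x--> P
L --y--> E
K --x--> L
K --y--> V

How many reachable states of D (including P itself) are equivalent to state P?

Every state is reachable, so we keep all 6.
P0 = {C,E,K} | {L,P,V}.
Split {C,E,K} by δ(·,y) → {C,K} and {E}.
On input x, block {L,P,V} splits into {L,P} and {V}.
Split {C,K} by δ(·,x) → {C} and {K}.
The partition is now stable with 5 blocks: {C} | {L,P} | {E} | {V} | {K}.
The equivalence class containing P is {L,P}, of size 2.

2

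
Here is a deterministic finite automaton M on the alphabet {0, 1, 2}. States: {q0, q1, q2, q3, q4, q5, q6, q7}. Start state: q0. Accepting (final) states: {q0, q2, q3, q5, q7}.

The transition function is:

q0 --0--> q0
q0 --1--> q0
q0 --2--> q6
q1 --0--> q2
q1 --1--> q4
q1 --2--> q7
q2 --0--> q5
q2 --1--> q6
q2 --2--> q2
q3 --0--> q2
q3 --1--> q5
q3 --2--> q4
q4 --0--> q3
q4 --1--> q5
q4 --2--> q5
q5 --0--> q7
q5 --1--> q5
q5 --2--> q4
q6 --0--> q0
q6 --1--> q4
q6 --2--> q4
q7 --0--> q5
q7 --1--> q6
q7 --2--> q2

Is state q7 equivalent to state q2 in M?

Reachable states from the start: {q0,q2,q3,q4,q5,q6,q7}. Unreachable: {q1} — drop them.
Start with accepting vs non-accepting: {q0,q2,q3,q5,q7} | {q4,q6}.
On input 1, block {q0,q2,q3,q5,q7} splits into {q0,q3,q5} and {q2,q7}.
Split {q0,q3,q5} by δ(·,0) → {q3,q5} and {q0}.
Refine {q4,q6} on symbol 0: members go to different blocks, giving {q4} and {q6}.
The partition is now stable with 5 blocks: {q3,q5} | {q4} | {q2,q7} | {q0} | {q6}.
q7 and q2 lie in the same block of the stable partition, so they are equivalent — no string distinguishes them.

Yes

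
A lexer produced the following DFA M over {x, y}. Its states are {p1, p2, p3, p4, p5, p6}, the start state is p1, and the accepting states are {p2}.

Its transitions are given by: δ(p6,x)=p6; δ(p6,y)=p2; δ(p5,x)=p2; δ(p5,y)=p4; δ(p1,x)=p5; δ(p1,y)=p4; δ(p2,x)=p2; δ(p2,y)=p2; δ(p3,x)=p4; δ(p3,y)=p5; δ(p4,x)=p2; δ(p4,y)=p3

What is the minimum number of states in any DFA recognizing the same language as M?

States {p6} cannot be reached from the start state, so discard them.
Initial partition by acceptance: {p2} | {p1,p3,p4,p5}.
Refine {p1,p3,p4,p5} on symbol x: members go to different blocks, giving {p1,p3} and {p4,p5}.
Split {p4,p5} by δ(·,y) → {p4} and {p5}.
Split {p1,p3} by δ(·,x) → {p1} and {p3}.
No further refinement is possible. Final partition (5 blocks): {p2} | {p1} | {p4} | {p5} | {p3}.

5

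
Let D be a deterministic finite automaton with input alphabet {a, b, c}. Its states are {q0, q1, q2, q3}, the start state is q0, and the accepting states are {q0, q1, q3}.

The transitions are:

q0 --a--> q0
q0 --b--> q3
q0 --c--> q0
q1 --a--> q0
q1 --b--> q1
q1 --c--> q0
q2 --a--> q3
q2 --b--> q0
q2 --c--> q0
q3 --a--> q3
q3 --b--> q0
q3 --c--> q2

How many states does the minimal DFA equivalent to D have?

First remove the unreachable states {q1}; 3 states remain.
Start with accepting vs non-accepting: {q0,q3} | {q2}.
On input c, block {q0,q3} splits into {q0} and {q3}.
The partition is now stable with 3 blocks: {q0} | {q2} | {q3}.

3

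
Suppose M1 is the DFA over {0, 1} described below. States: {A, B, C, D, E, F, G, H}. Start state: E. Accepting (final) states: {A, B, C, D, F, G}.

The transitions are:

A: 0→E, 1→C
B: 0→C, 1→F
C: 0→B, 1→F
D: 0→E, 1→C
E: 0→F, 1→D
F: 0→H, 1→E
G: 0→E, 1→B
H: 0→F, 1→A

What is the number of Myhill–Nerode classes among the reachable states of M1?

Reachable states from the start: {A,B,C,D,E,F,H}. Unreachable: {G} — drop them.
Start with accepting vs non-accepting: {A,B,C,D,F} | {E,H}.
Refine {A,B,C,D,F} on symbol 0: members go to different blocks, giving {A,D,F} and {B,C}.
Refine {A,D,F} on symbol 1: members go to different blocks, giving {A,D} and {F}.
No further refinement is possible. Final partition (4 blocks): {A,D} | {E,H} | {B,C} | {F}.

4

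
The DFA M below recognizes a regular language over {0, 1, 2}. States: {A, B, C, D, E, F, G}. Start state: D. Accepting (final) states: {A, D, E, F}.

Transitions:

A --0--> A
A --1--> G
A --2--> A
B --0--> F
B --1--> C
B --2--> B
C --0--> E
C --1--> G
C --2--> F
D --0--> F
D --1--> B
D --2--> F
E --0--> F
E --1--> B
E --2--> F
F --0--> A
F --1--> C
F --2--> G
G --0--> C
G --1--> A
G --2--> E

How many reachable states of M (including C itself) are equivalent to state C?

All states are reachable from the start state.
P0 = {A,D,E,F} | {B,C,G}.
On input 2, block {A,D,E,F} splits into {A,D,E} and {F}.
Refine {A,D,E} on symbol 0: members go to different blocks, giving {D,E} and {A}.
On input 0, block {B,C,G} splits into {B} and {C} and {G}.
Stable partition: {D,E} | {B} | {F} | {A} | {C} | {G} — 6 equivalence classes.
The equivalence class containing C is {C}, of size 1.

1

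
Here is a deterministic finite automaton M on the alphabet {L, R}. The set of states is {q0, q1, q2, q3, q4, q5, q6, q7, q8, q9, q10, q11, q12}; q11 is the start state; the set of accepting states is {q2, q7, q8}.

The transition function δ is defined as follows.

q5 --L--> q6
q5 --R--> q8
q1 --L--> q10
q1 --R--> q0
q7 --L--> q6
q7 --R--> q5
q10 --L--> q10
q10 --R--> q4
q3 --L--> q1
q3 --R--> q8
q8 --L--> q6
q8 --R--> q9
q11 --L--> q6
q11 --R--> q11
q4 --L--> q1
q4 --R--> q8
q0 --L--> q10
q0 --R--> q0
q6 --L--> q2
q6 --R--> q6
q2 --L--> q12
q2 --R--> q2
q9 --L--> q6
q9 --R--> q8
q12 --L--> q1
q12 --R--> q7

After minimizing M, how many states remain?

8

First remove the unreachable states {q3}; 12 states remain.
P0 = {q2,q7,q8} | {q0,q1,q4,q5,q6,q9,q10,q11,q12}.
Refine {q2,q7,q8} on symbol R: members go to different blocks, giving {q7,q8} and {q2}.
Refine {q0,q1,q4,q5,q6,q9,q10,q11,q12} on symbol L: members go to different blocks, giving {q0,q1,q4,q5,q9,q10,q11,q12} and {q6}.
Refine {q0,q1,q4,q5,q9,q10,q11,q12} on symbol L: members go to different blocks, giving {q0,q1,q4,q10,q12} and {q5,q9,q11}.
On input R, block {q0,q1,q4,q10,q12} splits into {q0,q1,q10} and {q4,q12}.
Refine {q0,q1,q10} on symbol R: members go to different blocks, giving {q0,q1} and {q10}.
Split {q5,q9,q11} by δ(·,R) → {q5,q9} and {q11}.
The partition is now stable with 8 blocks: {q7,q8} | {q0,q1} | {q2} | {q6} | {q5,q9} | {q4,q12} | {q10} | {q11}.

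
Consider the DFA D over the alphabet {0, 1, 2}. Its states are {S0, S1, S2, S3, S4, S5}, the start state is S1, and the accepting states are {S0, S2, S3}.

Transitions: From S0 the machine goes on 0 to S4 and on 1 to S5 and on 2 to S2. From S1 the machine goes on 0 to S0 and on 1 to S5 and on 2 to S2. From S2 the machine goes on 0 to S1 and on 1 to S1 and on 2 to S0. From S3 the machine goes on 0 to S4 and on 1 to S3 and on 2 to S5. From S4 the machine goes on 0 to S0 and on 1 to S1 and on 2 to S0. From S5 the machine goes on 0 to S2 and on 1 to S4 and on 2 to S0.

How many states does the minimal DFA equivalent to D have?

States {S3} cannot be reached from the start state, so discard them.
P0 = {S0,S2} | {S1,S4,S5}.
Stable partition: {S0,S2} | {S1,S4,S5} — 2 equivalence classes.

2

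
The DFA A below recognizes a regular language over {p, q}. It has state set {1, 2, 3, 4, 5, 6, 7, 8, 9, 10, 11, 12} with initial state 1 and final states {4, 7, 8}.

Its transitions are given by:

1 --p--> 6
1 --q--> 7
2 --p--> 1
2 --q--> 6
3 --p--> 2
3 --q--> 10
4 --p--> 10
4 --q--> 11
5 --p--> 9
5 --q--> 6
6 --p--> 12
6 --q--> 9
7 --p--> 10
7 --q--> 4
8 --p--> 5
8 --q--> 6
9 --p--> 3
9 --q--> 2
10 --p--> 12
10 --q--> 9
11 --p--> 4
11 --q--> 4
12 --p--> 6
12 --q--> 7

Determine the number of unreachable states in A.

2

Starting at 1 and following transitions, the reachable set is {1, 2, 3, 4, 6, 7, 9, 10, 11, 12}. That leaves 5, 8 unreachable — 2 in total.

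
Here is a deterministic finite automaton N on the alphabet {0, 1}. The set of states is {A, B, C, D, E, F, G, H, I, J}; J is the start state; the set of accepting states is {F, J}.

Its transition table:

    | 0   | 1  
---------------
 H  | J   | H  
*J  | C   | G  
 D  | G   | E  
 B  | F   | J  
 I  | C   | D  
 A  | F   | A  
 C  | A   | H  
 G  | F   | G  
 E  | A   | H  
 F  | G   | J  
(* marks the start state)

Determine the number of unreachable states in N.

Starting at J and following transitions, the reachable set is {A, C, F, G, H, J}. That leaves B, D, E, I unreachable — 4 in total.

4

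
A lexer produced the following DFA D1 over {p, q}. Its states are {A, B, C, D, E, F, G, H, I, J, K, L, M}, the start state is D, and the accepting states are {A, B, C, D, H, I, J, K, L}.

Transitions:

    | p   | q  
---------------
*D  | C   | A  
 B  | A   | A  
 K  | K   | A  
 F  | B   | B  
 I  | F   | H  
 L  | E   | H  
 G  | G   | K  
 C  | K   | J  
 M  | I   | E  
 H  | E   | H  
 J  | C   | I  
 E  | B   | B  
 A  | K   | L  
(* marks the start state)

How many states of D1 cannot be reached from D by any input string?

2

BFS from D reaches {A, B, C, D, E, F, H, I, J, K, L}; the 2 state(s) G, M are never visited.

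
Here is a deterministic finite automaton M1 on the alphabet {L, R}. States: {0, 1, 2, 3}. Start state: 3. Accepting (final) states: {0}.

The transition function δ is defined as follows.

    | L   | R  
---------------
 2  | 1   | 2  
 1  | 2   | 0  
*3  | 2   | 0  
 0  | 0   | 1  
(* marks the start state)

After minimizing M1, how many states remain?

All states are reachable from the start state.
Start with accepting vs non-accepting: {0} | {1,2,3}.
Split {1,2,3} by δ(·,R) → {1,3} and {2}.
Stable partition: {0} | {1,3} | {2} — 3 equivalence classes.

3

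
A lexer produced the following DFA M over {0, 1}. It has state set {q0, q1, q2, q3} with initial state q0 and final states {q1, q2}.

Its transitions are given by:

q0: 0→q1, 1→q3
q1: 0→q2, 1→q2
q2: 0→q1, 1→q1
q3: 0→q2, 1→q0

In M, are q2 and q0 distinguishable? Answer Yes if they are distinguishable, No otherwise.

Yes

Every state is reachable, so we keep all 4.
Start with accepting vs non-accepting: {q1,q2} | {q0,q3}.
No further refinement is possible. Final partition (2 blocks): {q1,q2} | {q0,q3}.
q2 and q0 end up in different blocks, so they are distinguishable. For instance, the string 'ε' is accepted from only q2.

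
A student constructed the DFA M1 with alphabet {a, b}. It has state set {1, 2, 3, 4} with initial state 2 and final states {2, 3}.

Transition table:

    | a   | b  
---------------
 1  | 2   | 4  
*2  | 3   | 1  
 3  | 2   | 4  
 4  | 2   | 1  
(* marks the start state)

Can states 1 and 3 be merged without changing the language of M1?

No

All states are reachable from the start state.
Initial partition by acceptance: {2,3} | {1,4}.
No further refinement is possible. Final partition (2 blocks): {2,3} | {1,4}.
1 and 3 end up in different blocks, so they are distinguishable. For instance, the string 'ε' is accepted from only 3.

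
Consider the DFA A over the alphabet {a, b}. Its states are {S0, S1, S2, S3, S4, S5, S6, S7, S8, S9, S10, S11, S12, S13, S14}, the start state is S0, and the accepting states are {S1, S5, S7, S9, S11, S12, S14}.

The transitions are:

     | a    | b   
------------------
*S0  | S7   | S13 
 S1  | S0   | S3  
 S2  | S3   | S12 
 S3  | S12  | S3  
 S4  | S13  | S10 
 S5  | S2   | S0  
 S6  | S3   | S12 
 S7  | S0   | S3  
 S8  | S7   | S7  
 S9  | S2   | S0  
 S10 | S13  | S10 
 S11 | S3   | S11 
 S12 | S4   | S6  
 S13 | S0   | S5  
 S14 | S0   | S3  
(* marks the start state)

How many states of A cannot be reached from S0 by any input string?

Starting at S0 and following transitions, the reachable set is {S0, S2, S3, S4, S5, S6, S7, S10, S12, S13}. That leaves S1, S8, S9, S11, S14 unreachable — 5 in total.

5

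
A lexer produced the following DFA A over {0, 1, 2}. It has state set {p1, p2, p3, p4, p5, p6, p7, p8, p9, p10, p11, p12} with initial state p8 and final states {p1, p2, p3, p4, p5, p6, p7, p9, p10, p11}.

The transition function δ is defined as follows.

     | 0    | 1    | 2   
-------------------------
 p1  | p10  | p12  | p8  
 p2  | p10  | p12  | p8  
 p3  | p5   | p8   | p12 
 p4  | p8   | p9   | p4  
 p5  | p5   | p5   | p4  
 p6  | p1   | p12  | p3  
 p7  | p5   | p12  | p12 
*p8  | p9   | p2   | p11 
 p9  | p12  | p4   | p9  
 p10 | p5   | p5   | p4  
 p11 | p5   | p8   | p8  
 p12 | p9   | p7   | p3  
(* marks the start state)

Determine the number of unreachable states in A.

2

No path from p8 leads to p1, p6; the other 10 states are all reachable.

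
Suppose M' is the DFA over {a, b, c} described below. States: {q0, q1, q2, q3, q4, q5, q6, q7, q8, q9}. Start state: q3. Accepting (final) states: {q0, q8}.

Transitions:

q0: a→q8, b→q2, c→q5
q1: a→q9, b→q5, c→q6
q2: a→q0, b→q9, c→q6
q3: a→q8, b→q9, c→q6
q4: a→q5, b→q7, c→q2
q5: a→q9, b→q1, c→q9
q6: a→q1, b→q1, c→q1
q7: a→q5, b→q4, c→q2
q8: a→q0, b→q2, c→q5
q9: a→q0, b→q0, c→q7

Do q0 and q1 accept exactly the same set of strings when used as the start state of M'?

No

Start with accepting vs non-accepting: {q0,q8} | {q1,q2,q3,q4,q5,q6,q7,q9}.
On input a, block {q1,q2,q3,q4,q5,q6,q7,q9} splits into {q1,q4,q5,q6,q7} and {q2,q3,q9}.
Refine {q1,q4,q5,q6,q7} on symbol a: members go to different blocks, giving {q4,q6,q7} and {q1,q5}.
Refine {q4,q6,q7} on symbol b: members go to different blocks, giving {q4,q7} and {q6}.
Split {q2,q3,q9} by δ(·,b) → {q2,q3} and {q9}.
Split {q1,q5} by δ(·,c) → {q1} and {q5}.
Stable partition: {q0,q8} | {q4,q7} | {q2,q3} | {q1} | {q6} | {q9} | {q5} — 7 equivalence classes.
q0 and q1 end up in different blocks, so they are distinguishable. For instance, the string 'ε' is accepted from only q0.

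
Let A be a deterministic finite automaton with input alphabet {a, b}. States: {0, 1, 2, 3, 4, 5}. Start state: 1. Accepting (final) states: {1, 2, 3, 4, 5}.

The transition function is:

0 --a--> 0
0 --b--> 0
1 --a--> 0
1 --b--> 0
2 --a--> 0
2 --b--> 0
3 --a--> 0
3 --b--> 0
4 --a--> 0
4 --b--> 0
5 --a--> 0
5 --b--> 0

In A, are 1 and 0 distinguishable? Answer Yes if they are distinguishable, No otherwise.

Yes

First remove the unreachable states {2,3,4,5}; 2 states remain.
Initial partition by acceptance: {1} | {0}.
Stable partition: {1} | {0} — 2 equivalence classes.
1 and 0 end up in different blocks, so they are distinguishable. For instance, the string 'ε' is accepted from only 1.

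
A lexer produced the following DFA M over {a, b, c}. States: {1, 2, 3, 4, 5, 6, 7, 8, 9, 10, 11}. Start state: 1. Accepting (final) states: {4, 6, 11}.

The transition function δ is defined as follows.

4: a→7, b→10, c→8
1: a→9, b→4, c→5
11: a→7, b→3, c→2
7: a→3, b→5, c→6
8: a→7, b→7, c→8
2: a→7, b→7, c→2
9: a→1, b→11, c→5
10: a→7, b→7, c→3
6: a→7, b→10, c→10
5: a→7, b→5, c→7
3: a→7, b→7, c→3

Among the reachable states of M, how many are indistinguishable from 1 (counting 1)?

2

Every state is reachable, so we keep all 11.
P0 = {4,6,11} | {1,2,3,5,7,8,9,10}.
Refine {1,2,3,5,7,8,9,10} on symbol b: members go to different blocks, giving {2,3,5,7,8,10} and {1,9}.
On input c, block {2,3,5,7,8,10} splits into {2,3,5,8,10} and {7}.
Split {2,3,5,8,10} by δ(·,b) → {2,3,8,10} and {5}.
Stable partition: {4,6,11} | {2,3,8,10} | {1,9} | {7} | {5} — 5 equivalence classes.
State 1 belongs to the block {1,9}, which has 2 states.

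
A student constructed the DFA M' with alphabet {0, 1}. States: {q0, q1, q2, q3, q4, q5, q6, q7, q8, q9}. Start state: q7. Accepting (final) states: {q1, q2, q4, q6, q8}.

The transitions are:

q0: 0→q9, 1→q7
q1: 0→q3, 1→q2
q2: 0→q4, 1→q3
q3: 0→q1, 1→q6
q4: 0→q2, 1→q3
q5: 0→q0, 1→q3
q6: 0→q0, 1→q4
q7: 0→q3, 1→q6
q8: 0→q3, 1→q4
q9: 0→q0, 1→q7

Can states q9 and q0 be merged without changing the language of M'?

Yes

First remove the unreachable states {q5,q8}; 8 states remain.
Start with accepting vs non-accepting: {q1,q2,q4,q6} | {q0,q3,q7,q9}.
Split {q1,q2,q4,q6} by δ(·,0) → {q1,q6} and {q2,q4}.
On input 0, block {q0,q3,q7,q9} splits into {q0,q7,q9} and {q3}.
Split {q1,q6} by δ(·,0) → {q1} and {q6}.
On input 0, block {q0,q7,q9} splits into {q0,q9} and {q7}.
Stable partition: {q1} | {q0,q9} | {q2,q4} | {q3} | {q6} | {q7} — 6 equivalence classes.
q9 and q0 lie in the same block of the stable partition, so they are equivalent — no string distinguishes them.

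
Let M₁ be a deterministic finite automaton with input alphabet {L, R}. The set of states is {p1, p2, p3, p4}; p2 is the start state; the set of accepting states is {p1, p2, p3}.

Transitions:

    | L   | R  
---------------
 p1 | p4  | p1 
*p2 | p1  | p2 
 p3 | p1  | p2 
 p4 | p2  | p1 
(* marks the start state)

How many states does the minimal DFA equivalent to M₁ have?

3

Reachable states from the start: {p1,p2,p4}. Unreachable: {p3} — drop them.
Initial partition by acceptance: {p1,p2} | {p4}.
Refine {p1,p2} on symbol L: members go to different blocks, giving {p1} and {p2}.
No further refinement is possible. Final partition (3 blocks): {p1} | {p4} | {p2}.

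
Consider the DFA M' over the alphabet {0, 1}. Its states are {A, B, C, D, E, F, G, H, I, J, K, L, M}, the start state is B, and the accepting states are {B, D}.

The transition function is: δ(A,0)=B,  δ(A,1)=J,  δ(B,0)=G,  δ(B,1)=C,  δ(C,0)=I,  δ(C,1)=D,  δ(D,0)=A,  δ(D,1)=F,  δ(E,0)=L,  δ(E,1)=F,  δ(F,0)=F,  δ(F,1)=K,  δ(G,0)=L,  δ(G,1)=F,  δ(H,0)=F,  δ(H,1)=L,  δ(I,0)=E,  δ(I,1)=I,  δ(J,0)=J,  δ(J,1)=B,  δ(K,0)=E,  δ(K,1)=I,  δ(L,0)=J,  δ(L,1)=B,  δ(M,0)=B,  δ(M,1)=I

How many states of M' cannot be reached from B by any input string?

2

BFS from B reaches {A, B, C, D, E, F, G, I, J, K, L}; the 2 state(s) H, M are never visited.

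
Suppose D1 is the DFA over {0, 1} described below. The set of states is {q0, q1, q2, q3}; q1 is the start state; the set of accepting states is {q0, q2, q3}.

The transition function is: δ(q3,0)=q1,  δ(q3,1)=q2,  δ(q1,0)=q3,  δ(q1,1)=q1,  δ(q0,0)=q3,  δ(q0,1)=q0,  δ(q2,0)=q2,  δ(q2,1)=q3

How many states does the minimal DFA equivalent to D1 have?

3

First remove the unreachable states {q0}; 3 states remain.
P0 = {q2,q3} | {q1}.
Refine {q2,q3} on symbol 0: members go to different blocks, giving {q2} and {q3}.
No further refinement is possible. Final partition (3 blocks): {q2} | {q1} | {q3}.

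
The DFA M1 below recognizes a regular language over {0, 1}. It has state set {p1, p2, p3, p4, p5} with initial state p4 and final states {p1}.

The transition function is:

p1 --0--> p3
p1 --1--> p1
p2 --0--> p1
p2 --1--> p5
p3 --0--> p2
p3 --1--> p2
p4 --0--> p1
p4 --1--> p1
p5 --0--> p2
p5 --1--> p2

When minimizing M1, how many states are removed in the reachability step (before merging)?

0

Every one of the 5 states is reachable from p4.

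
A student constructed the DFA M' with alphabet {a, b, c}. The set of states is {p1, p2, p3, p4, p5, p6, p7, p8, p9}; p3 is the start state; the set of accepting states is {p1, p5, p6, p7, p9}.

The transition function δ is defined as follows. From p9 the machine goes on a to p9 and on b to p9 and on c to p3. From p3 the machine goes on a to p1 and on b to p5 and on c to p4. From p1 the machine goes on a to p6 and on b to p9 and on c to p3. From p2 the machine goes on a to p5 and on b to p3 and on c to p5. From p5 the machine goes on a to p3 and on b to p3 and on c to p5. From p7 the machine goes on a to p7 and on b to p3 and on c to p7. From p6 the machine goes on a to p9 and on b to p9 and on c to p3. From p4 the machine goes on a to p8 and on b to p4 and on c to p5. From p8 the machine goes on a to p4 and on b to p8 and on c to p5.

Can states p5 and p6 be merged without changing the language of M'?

No

Reachable states from the start: {p1,p3,p4,p5,p6,p8,p9}. Unreachable: {p2,p7} — drop them.
Initial partition by acceptance: {p1,p5,p6,p9} | {p3,p4,p8}.
On input a, block {p1,p5,p6,p9} splits into {p1,p6,p9} and {p5}.
Split {p3,p4,p8} by δ(·,a) → {p4,p8} and {p3}.
No further refinement is possible. Final partition (4 blocks): {p1,p6,p9} | {p4,p8} | {p5} | {p3}.
p5 and p6 end up in different blocks, so they are distinguishable. For instance, the string 'a' is accepted from only p6.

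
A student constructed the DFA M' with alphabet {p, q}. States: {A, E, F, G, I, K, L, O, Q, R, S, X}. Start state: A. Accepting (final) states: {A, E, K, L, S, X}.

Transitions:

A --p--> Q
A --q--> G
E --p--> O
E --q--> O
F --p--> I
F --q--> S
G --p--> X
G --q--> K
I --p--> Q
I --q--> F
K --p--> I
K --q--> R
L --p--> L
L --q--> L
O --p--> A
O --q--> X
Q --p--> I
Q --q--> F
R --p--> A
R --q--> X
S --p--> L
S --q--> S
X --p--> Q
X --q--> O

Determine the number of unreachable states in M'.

1

No path from A leads to E; the other 11 states are all reachable.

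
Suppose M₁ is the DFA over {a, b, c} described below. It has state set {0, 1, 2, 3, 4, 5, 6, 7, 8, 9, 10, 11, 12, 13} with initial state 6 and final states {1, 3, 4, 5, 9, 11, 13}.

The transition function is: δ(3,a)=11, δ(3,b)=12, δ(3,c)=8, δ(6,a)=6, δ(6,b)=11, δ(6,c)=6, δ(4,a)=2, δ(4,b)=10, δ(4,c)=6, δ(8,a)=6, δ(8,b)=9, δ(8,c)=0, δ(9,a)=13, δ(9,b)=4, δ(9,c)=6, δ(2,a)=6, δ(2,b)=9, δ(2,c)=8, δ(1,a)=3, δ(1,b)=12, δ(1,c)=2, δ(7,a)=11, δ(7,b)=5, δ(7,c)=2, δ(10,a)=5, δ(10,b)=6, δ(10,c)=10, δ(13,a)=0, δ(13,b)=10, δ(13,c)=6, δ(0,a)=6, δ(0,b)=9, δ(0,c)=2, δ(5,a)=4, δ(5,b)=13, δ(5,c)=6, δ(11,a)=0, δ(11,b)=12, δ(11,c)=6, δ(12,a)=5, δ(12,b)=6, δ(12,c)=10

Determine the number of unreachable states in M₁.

No path from 6 leads to 1, 3, 7; the other 11 states are all reachable.

3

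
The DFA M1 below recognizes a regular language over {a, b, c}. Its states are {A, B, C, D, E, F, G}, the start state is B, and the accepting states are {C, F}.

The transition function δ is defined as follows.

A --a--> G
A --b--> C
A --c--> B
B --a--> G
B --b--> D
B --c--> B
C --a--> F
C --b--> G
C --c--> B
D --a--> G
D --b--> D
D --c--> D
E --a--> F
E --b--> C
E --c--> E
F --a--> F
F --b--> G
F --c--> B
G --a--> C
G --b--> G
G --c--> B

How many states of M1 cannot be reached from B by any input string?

2

Starting at B and following transitions, the reachable set is {B, C, D, F, G}. That leaves A, E unreachable — 2 in total.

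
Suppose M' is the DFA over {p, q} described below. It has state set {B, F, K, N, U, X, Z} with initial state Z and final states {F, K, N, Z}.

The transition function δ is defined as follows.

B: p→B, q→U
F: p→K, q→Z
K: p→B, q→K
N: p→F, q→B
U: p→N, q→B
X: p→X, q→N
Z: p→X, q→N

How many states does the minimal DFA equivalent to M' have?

7

Every state is reachable, so we keep all 7.
Start with accepting vs non-accepting: {F,K,N,Z} | {B,U,X}.
On input p, block {F,K,N,Z} splits into {F,N} and {K,Z}.
On input p, block {F,N} splits into {F} and {N}.
Refine {B,U,X} on symbol p: members go to different blocks, giving {B,X} and {U}.
On input q, block {B,X} splits into {X} and {B}.
On input p, block {K,Z} splits into {K} and {Z}.
The partition is now stable with 7 blocks: {F} | {X} | {K} | {N} | {U} | {B} | {Z}.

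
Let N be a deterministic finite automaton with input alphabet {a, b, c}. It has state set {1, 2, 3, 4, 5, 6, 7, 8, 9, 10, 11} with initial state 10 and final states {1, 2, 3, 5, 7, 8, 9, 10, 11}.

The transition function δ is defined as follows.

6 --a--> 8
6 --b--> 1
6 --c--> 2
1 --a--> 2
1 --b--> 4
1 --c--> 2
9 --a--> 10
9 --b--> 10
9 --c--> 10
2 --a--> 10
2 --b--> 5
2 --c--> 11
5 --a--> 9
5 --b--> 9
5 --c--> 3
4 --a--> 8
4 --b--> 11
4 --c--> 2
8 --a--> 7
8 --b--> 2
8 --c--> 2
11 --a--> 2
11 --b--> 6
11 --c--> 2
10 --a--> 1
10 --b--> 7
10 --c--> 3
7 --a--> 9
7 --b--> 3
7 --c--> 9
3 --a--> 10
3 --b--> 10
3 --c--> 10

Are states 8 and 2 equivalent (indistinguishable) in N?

No

Every state is reachable, so we keep all 11.
Start with accepting vs non-accepting: {1,2,3,5,7,8,9,10,11} | {4,6}.
Refine {1,2,3,5,7,8,9,10,11} on symbol b: members go to different blocks, giving {2,3,5,7,8,9,10} and {1,11}.
Split {2,3,5,7,8,9,10} by δ(·,a) → {2,3,5,7,8,9} and {10}.
On input a, block {2,3,5,7,8,9} splits into {2,3,9} and {5,7,8}.
Refine {2,3,9} on symbol b: members go to different blocks, giving {3,9} and {2}.
On input a, block {5,7,8} splits into {5,7} and {8}.
No further refinement is possible. Final partition (7 blocks): {3,9} | {4,6} | {1,11} | {10} | {5,7} | {2} | {8}.
8 and 2 end up in different blocks, so they are distinguishable. For instance, the string 'cb' is accepted from only 8.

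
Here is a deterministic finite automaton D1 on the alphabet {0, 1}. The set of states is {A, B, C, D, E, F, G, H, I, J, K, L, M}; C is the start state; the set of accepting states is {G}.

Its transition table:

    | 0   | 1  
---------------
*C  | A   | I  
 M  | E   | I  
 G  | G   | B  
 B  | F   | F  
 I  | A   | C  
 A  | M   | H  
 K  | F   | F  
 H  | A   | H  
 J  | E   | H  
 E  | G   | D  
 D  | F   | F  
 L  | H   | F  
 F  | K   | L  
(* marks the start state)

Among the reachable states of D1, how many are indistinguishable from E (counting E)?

1

First remove the unreachable states {J}; 12 states remain.
Initial partition by acceptance: {G} | {A,B,C,D,E,F,H,I,K,L,M}.
Refine {A,B,C,D,E,F,H,I,K,L,M} on symbol 0: members go to different blocks, giving {A,B,C,D,F,H,I,K,L,M} and {E}.
Split {A,B,C,D,F,H,I,K,L,M} by δ(·,0) → {A,B,C,D,F,H,I,K,L} and {M}.
Refine {A,B,C,D,F,H,I,K,L} on symbol 0: members go to different blocks, giving {B,C,D,F,H,I,K,L} and {A}.
On input 0, block {B,C,D,F,H,I,K,L} splits into {B,D,F,K,L} and {C,H,I}.
Split {B,D,F,K,L} by δ(·,0) → {B,D,F,K} and {L}.
Refine {B,D,F,K} on symbol 1: members go to different blocks, giving {B,D,K} and {F}.
Stable partition: {G} | {B,D,K} | {E} | {M} | {A} | {C,H,I} | {L} | {F} — 8 equivalence classes.
The equivalence class containing E is {E}, of size 1.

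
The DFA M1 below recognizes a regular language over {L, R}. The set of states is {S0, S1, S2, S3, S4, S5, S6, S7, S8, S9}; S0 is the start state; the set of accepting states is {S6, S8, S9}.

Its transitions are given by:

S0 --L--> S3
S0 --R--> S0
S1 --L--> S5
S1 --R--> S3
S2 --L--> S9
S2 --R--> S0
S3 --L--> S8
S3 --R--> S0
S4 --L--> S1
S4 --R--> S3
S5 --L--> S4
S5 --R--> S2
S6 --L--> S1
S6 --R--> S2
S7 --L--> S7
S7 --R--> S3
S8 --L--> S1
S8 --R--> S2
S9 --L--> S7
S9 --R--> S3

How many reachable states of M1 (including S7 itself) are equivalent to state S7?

4

States {S6} cannot be reached from the start state, so discard them.
P0 = {S8,S9} | {S0,S1,S2,S3,S4,S5,S7}.
Refine {S0,S1,S2,S3,S4,S5,S7} on symbol L: members go to different blocks, giving {S0,S1,S4,S5,S7} and {S2,S3}.
Refine {S0,S1,S4,S5,S7} on symbol L: members go to different blocks, giving {S1,S4,S5,S7} and {S0}.
The partition is now stable with 4 blocks: {S8,S9} | {S1,S4,S5,S7} | {S2,S3} | {S0}.
State S7 belongs to the block {S1,S4,S5,S7}, which has 4 states.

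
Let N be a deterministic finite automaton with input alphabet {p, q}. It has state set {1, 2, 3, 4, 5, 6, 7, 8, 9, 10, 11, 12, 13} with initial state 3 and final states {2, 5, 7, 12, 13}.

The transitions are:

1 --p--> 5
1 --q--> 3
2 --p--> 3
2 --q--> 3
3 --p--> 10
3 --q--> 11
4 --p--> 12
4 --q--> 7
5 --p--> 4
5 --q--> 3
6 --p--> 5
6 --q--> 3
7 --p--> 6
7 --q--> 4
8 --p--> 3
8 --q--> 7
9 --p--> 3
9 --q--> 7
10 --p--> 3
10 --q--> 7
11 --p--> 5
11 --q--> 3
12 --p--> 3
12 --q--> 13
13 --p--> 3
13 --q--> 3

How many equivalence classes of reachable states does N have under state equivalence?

8

First remove the unreachable states {1,2,8,9}; 9 states remain.
Start with accepting vs non-accepting: {5,7,12,13} | {3,4,6,10,11}.
On input q, block {5,7,12,13} splits into {5,7,13} and {12}.
Split {3,4,6,10,11} by δ(·,p) → {3,10} and {6,11} and {4}.
On input p, block {5,7,13} splits into {5} and {7} and {13}.
Refine {3,10} on symbol q: members go to different blocks, giving {3} and {10}.
The partition is now stable with 8 blocks: {5} | {3} | {12} | {6,11} | {4} | {7} | {13} | {10}.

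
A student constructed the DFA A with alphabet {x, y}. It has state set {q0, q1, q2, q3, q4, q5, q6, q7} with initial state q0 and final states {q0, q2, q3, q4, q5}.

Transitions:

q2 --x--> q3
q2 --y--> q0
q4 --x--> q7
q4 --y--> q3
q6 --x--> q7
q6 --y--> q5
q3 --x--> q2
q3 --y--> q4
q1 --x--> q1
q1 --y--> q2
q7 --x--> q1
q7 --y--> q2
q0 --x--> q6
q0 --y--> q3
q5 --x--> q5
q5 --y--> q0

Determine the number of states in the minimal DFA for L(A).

3

All states are reachable from the start state.
P0 = {q0,q2,q3,q4,q5} | {q1,q6,q7}.
Refine {q0,q2,q3,q4,q5} on symbol x: members go to different blocks, giving {q2,q3,q5} and {q0,q4}.
Stable partition: {q2,q3,q5} | {q1,q6,q7} | {q0,q4} — 3 equivalence classes.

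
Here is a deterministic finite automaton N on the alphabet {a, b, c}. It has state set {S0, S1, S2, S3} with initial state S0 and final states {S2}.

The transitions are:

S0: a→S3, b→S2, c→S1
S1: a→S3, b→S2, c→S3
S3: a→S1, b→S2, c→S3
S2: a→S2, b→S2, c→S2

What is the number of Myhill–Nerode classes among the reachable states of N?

2

P0 = {S2} | {S0,S1,S3}.
Stable partition: {S2} | {S0,S1,S3} — 2 equivalence classes.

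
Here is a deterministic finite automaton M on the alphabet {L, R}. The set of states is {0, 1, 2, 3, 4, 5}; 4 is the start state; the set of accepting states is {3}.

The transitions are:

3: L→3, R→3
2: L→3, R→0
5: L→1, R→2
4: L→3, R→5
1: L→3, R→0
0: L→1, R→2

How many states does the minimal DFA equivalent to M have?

3

Start with accepting vs non-accepting: {3} | {0,1,2,4,5}.
Refine {0,1,2,4,5} on symbol L: members go to different blocks, giving {1,2,4} and {0,5}.
Stable partition: {3} | {1,2,4} | {0,5} — 3 equivalence classes.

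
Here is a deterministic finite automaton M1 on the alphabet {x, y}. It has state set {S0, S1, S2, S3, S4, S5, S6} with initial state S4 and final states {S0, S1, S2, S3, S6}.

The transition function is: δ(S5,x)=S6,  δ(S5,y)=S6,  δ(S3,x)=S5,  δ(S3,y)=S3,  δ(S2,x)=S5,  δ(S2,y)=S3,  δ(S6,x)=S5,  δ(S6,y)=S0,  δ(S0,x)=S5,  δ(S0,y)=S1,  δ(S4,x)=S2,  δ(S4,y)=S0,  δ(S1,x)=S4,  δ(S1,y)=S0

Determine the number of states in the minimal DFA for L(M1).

All states are reachable from the start state.
P0 = {S0,S1,S2,S3,S6} | {S4,S5}.
No further refinement is possible. Final partition (2 blocks): {S0,S1,S2,S3,S6} | {S4,S5}.

2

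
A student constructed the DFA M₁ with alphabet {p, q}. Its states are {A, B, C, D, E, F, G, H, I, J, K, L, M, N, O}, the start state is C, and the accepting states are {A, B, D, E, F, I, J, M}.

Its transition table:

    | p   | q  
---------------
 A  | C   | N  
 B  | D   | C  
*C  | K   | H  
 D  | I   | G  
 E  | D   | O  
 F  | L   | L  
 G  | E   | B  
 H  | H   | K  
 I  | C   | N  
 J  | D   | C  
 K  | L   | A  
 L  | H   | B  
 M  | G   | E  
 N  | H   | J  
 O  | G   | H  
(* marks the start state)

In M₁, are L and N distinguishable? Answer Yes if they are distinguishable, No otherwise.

Reachable states from the start: {A,B,C,D,E,G,H,I,J,K,L,N,O}. Unreachable: {F,M} — drop them.
Initial partition by acceptance: {A,B,D,E,I,J} | {C,G,H,K,L,N,O}.
Refine {A,B,D,E,I,J} on symbol p: members go to different blocks, giving {B,D,E,J} and {A,I}.
Split {B,D,E,J} by δ(·,p) → {B,E,J} and {D}.
On input p, block {C,G,H,K,L,N,O} splits into {C,H,K,L,N,O} and {G}.
Split {C,H,K,L,N,O} by δ(·,p) → {C,H,K,L,N} and {O}.
On input q, block {B,E,J} splits into {B,J} and {E}.
Split {C,H,K,L,N} by δ(·,q) → {C,H} and {L,N} and {K}.
Refine {C,H} on symbol p: members go to different blocks, giving {C} and {H}.
The partition is now stable with 10 blocks: {B,J} | {C} | {A,I} | {D} | {G} | {O} | {E} | {L,N} | {K} | {H}.
L and N lie in the same block of the stable partition, so they are equivalent — no string distinguishes them.

No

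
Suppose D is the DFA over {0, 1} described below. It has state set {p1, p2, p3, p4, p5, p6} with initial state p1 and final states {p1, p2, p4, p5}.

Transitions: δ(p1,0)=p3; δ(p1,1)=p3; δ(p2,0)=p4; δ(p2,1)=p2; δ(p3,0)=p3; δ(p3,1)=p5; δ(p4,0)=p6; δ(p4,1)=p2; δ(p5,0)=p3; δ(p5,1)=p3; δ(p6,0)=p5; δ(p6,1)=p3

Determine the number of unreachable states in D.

3

BFS from p1 reaches {p1, p3, p5}; the 3 state(s) p2, p4, p6 are never visited.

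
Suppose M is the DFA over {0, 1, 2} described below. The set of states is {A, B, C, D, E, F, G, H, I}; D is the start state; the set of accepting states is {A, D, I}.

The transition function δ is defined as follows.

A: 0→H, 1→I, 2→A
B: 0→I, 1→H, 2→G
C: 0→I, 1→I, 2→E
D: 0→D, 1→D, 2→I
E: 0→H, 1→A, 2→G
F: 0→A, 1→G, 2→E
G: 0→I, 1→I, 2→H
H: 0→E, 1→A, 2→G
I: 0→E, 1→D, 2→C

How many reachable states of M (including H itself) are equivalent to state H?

Reachable states from the start: {A,C,D,E,G,H,I}. Unreachable: {B,F} — drop them.
Start with accepting vs non-accepting: {A,D,I} | {C,E,G,H}.
Refine {A,D,I} on symbol 0: members go to different blocks, giving {A,I} and {D}.
Refine {A,I} on symbol 1: members go to different blocks, giving {A} and {I}.
On input 0, block {C,E,G,H} splits into {C,G} and {E,H}.
Stable partition: {A} | {C,G} | {D} | {I} | {E,H} — 5 equivalence classes.
State H belongs to the block {E,H}, which has 2 states.

2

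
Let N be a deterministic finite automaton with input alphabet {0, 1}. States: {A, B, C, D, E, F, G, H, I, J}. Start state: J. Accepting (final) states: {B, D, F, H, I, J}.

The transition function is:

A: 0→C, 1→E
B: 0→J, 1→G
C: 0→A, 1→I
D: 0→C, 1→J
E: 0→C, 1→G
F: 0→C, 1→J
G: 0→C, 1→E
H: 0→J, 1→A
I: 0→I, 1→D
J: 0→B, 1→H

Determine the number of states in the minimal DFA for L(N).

Reachable states from the start: {A,B,C,D,E,G,H,I,J}. Unreachable: {F} — drop them.
Start with accepting vs non-accepting: {B,D,H,I,J} | {A,C,E,G}.
Split {B,D,H,I,J} by δ(·,0) → {B,H,I,J} and {D}.
Refine {B,H,I,J} on symbol 1: members go to different blocks, giving {B,H} and {I} and {J}.
Refine {A,C,E,G} on symbol 1: members go to different blocks, giving {A,E,G} and {C}.
The partition is now stable with 6 blocks: {B,H} | {A,E,G} | {D} | {I} | {J} | {C}.

6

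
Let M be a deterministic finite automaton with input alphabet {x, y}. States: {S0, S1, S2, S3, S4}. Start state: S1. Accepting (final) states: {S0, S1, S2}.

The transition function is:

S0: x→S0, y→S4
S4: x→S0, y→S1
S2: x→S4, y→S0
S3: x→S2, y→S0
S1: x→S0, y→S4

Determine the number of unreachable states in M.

2

Starting at S1 and following transitions, the reachable set is {S0, S1, S4}. That leaves S2, S3 unreachable — 2 in total.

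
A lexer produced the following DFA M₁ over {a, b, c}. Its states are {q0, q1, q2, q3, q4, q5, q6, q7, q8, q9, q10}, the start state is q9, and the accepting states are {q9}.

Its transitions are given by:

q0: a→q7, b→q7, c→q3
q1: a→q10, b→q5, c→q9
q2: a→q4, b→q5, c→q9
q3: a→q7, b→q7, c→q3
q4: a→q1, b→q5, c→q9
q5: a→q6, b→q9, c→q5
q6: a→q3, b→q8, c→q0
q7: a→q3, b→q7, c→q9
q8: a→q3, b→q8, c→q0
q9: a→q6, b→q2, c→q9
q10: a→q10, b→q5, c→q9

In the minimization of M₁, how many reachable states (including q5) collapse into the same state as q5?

P0 = {q9} | {q0,q1,q2,q3,q4,q5,q6,q7,q8,q10}.
Split {q0,q1,q2,q3,q4,q5,q6,q7,q8,q10} by δ(·,b) → {q0,q1,q2,q3,q4,q6,q7,q8,q10} and {q5}.
Split {q0,q1,q2,q3,q4,q6,q7,q8,q10} by δ(·,b) → {q0,q3,q6,q7,q8} and {q1,q2,q4,q10}.
Split {q0,q3,q6,q7,q8} by δ(·,c) → {q0,q3,q6,q8} and {q7}.
Split {q0,q3,q6,q8} by δ(·,a) → {q0,q3} and {q6,q8}.
The partition is now stable with 6 blocks: {q9} | {q0,q3} | {q5} | {q1,q2,q4,q10} | {q7} | {q6,q8}.
The equivalence class containing q5 is {q5}, of size 1.

1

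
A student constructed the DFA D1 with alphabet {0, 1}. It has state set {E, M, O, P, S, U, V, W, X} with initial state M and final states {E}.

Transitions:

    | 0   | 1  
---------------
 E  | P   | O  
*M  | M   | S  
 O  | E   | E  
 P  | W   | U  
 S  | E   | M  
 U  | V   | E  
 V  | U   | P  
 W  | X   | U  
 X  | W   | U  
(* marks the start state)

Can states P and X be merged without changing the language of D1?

Yes

Initial partition by acceptance: {E} | {M,O,P,S,U,V,W,X}.
Split {M,O,P,S,U,V,W,X} by δ(·,0) → {M,P,U,V,W,X} and {O,S}.
Refine {M,P,U,V,W,X} on symbol 1: members go to different blocks, giving {P,V,W,X} and {M} and {U}.
On input 0, block {P,V,W,X} splits into {P,W,X} and {V}.
Refine {O,S} on symbol 1: members go to different blocks, giving {O} and {S}.
Stable partition: {E} | {P,W,X} | {O} | {M} | {U} | {V} | {S} — 7 equivalence classes.
P and X lie in the same block of the stable partition, so they are equivalent — no string distinguishes them.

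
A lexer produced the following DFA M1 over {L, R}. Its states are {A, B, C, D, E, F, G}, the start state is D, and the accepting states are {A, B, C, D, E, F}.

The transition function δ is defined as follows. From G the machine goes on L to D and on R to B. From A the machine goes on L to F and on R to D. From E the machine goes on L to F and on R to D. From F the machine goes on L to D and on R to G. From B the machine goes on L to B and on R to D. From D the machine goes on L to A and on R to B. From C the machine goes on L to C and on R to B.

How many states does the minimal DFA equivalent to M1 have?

States {C,E} cannot be reached from the start state, so discard them.
Initial partition by acceptance: {A,B,D,F} | {G}.
Split {A,B,D,F} by δ(·,R) → {A,B,D} and {F}.
Refine {A,B,D} on symbol L: members go to different blocks, giving {B,D} and {A}.
Split {B,D} by δ(·,L) → {B} and {D}.
No further refinement is possible. Final partition (5 blocks): {B} | {G} | {F} | {A} | {D}.

5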